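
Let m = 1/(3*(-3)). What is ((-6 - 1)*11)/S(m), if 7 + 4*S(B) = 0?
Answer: 44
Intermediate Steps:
m = -⅑ (m = 1/(-9) = -⅑ ≈ -0.11111)
S(B) = -7/4 (S(B) = -7/4 + (¼)*0 = -7/4 + 0 = -7/4)
((-6 - 1)*11)/S(m) = ((-6 - 1)*11)/(-7/4) = -7*11*(-4/7) = -77*(-4/7) = 44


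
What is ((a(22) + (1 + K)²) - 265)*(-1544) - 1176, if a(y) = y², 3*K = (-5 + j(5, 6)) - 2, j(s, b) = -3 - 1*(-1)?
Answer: -345488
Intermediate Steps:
j(s, b) = -2 (j(s, b) = -3 + 1 = -2)
K = -3 (K = ((-5 - 2) - 2)/3 = (-7 - 2)/3 = (⅓)*(-9) = -3)
((a(22) + (1 + K)²) - 265)*(-1544) - 1176 = ((22² + (1 - 3)²) - 265)*(-1544) - 1176 = ((484 + (-2)²) - 265)*(-1544) - 1176 = ((484 + 4) - 265)*(-1544) - 1176 = (488 - 265)*(-1544) - 1176 = 223*(-1544) - 1176 = -344312 - 1176 = -345488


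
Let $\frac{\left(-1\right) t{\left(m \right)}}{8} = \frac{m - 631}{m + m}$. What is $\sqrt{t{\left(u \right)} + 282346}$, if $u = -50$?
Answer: $\frac{2 \sqrt{1764322}}{5} \approx 531.31$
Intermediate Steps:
$t{\left(m \right)} = - \frac{4 \left(-631 + m\right)}{m}$ ($t{\left(m \right)} = - 8 \frac{m - 631}{m + m} = - 8 \frac{-631 + m}{2 m} = - \frac{4 \left(-631 + m\right)}{m}$)
$\sqrt{t{\left(u \right)} + 282346} = \sqrt{\left(-4 + \frac{2524}{-50}\right) + 282346} = \sqrt{\left(-4 + 2524 \left(- \frac{1}{50}\right)\right) + 282346} = \sqrt{\left(-4 - \frac{1262}{25}\right) + 282346} = \sqrt{- \frac{1362}{25} + 282346} = \sqrt{\frac{7057288}{25}} = \frac{2 \sqrt{1764322}}{5}$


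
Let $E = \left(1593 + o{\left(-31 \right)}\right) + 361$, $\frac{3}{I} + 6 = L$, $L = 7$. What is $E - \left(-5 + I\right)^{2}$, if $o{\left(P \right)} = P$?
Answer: $1919$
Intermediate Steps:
$I = 3$ ($I = \frac{3}{-6 + 7} = \frac{3}{1} = 3 \cdot 1 = 3$)
$E = 1923$ ($E = \left(1593 - 31\right) + 361 = 1562 + 361 = 1923$)
$E - \left(-5 + I\right)^{2} = 1923 - \left(-5 + 3\right)^{2} = 1923 - \left(-2\right)^{2} = 1923 - 4 = 1919$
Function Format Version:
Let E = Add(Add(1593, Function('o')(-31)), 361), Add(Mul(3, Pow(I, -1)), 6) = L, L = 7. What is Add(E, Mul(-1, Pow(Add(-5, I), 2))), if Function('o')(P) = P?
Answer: 1919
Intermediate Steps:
I = 3 (I = Mul(3, Pow(Add(-6, 7), -1)) = Mul(3, Pow(1, -1)) = Mul(3, 1) = 3)
E = 1923 (E = Add(Add(1593, -31), 361) = Add(1562, 361) = 1923)
Add(E, Mul(-1, Pow(Add(-5, I), 2))) = Add(1923, Mul(-1, Pow(Add(-5, 3), 2))) = Add(1923, Mul(-1, Pow(-2, 2))) = Add(1923, Mul(-1, 4)) = Add(1923, -4) = 1919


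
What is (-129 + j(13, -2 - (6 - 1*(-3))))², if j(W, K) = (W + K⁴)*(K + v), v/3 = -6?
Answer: 180705759025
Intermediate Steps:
v = -18 (v = 3*(-6) = -18)
j(W, K) = (-18 + K)*(W + K⁴) (j(W, K) = (W + K⁴)*(K - 18) = (W + K⁴)*(-18 + K) = (-18 + K)*(W + K⁴))
(-129 + j(13, -2 - (6 - 1*(-3))))² = (-129 + ((-2 - (6 - 1*(-3)))⁵ - 18*13 - 18*(-2 - (6 - 1*(-3)))⁴ + (-2 - (6 - 1*(-3)))*13))² = (-129 + ((-2 - (6 + 3))⁵ - 234 - 18*(-2 - (6 + 3))⁴ + (-2 - (6 + 3))*13))² = (-129 + ((-2 - 1*9)⁵ - 234 - 18*(-2 - 1*9)⁴ + (-2 - 1*9)*13))² = (-129 + ((-2 - 9)⁵ - 234 - 18*(-2 - 9)⁴ + (-2 - 9)*13))² = (-129 + ((-11)⁵ - 234 - 18*(-11)⁴ - 11*13))² = (-129 + (-161051 - 234 - 18*14641 - 143))² = (-129 + (-161051 - 234 - 263538 - 143))² = (-129 - 424966)² = (-425095)² = 180705759025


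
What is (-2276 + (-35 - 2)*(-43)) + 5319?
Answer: 4634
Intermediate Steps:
(-2276 + (-35 - 2)*(-43)) + 5319 = (-2276 - 37*(-43)) + 5319 = (-2276 + 1591) + 5319 = -685 + 5319 = 4634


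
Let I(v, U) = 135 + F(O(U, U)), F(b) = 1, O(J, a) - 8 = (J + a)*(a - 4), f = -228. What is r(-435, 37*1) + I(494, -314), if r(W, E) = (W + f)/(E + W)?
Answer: 54791/398 ≈ 137.67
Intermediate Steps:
O(J, a) = 8 + (-4 + a)*(J + a) (O(J, a) = 8 + (J + a)*(a - 4) = 8 + (J + a)*(-4 + a) = 8 + (-4 + a)*(J + a))
I(v, U) = 136 (I(v, U) = 135 + 1 = 136)
r(W, E) = (-228 + W)/(E + W) (r(W, E) = (W - 228)/(E + W) = (-228 + W)/(E + W))
r(-435, 37*1) + I(494, -314) = (-228 - 435)/(37*1 - 435) + 136 = -663/(37 - 435) + 136 = -663/(-398) + 136 = -1/398*(-663) + 136 = 663/398 + 136 = 54791/398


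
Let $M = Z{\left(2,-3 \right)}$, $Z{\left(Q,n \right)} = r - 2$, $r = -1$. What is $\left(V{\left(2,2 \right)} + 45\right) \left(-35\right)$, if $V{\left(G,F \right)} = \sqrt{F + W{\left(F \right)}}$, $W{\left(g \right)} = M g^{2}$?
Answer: $-1575 - 35 i \sqrt{10} \approx -1575.0 - 110.68 i$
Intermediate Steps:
$Z{\left(Q,n \right)} = -3$ ($Z{\left(Q,n \right)} = -1 - 2 = -3$)
$M = -3$
$W{\left(g \right)} = - 3 g^{2}$
$V{\left(G,F \right)} = \sqrt{F - 3 F^{2}}$
$\left(V{\left(2,2 \right)} + 45\right) \left(-35\right) = \left(\sqrt{2 \left(1 - 6\right)} + 45\right) \left(-35\right) = \left(\sqrt{2 \left(-5\right)} + 45\right) \left(-35\right) = \left(\sqrt{-10} + 45\right) \left(-35\right) = \left(i \sqrt{10} + 45\right) \left(-35\right) = \left(45 + i \sqrt{10}\right) \left(-35\right) = -1575 - 35 i \sqrt{10}$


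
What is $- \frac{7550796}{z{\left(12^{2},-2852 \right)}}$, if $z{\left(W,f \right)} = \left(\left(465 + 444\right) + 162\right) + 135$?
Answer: $- \frac{1258466}{201} \approx -6261.0$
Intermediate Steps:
$z{\left(W,f \right)} = 1206$ ($z{\left(W,f \right)} = \left(909 + 162\right) + 135 = 1071 + 135 = 1206$)
$- \frac{7550796}{z{\left(12^{2},-2852 \right)}} = - \frac{7550796}{1206} = \left(-7550796\right) \frac{1}{1206} = - \frac{1258466}{201}$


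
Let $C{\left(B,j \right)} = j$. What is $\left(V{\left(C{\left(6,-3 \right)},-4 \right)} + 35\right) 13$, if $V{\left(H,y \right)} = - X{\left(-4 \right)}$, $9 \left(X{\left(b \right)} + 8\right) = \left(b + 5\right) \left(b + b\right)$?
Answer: $\frac{5135}{9} \approx 570.56$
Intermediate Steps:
$X{\left(b \right)} = -8 + \frac{2 b \left(5 + b\right)}{9}$ ($X{\left(b \right)} = -8 + \frac{\left(b + 5\right) \left(b + b\right)}{9} = -8 + \frac{\left(5 + b\right) 2 b}{9} = -8 + \frac{2 b \left(5 + b\right)}{9}$)
$V{\left(H,y \right)} = \frac{80}{9}$ ($V{\left(H,y \right)} = - (-8 + \frac{2 \left(-4\right)^{2}}{9} + \frac{10}{9} \left(-4\right)) = - (-8 + \frac{2}{9} \cdot 16 - \frac{40}{9}) = - (-8 + \frac{32}{9} - \frac{40}{9}) = \left(-1\right) \left(- \frac{80}{9}\right) = \frac{80}{9}$)
$\left(V{\left(C{\left(6,-3 \right)},-4 \right)} + 35\right) 13 = \left(\frac{80}{9} + 35\right) 13 = \frac{395}{9} \cdot 13 = \frac{5135}{9}$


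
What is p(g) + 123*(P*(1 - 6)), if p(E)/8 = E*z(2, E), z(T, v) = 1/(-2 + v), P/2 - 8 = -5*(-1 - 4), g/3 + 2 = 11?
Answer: -1014534/25 ≈ -40581.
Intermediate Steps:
g = 27 (g = -6 + 3*11 = -6 + 33 = 27)
P = 66 (P = 16 + 2*(-5*(-1 - 4)) = 16 + 2*(-5*(-5)) = 16 + 2*25 = 16 + 50 = 66)
p(E) = 8*E/(-2 + E) (p(E) = 8*(E/(-2 + E)) = 8*E/(-2 + E))
p(g) + 123*(P*(1 - 6)) = 8*27/(-2 + 27) + 123*(66*(1 - 6)) = 8*27/25 + 123*(66*(-5)) = 8*27*(1/25) + 123*(-330) = 216/25 - 40590 = -1014534/25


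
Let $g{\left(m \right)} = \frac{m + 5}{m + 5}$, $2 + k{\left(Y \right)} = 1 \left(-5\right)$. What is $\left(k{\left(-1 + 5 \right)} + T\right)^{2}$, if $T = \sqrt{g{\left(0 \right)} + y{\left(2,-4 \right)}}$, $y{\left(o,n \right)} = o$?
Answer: $\left(7 - \sqrt{3}\right)^{2} \approx 27.751$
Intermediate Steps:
$k{\left(Y \right)} = -7$ ($k{\left(Y \right)} = -2 + 1 \left(-5\right) = -2 - 5 = -7$)
$g{\left(m \right)} = 1$ ($g{\left(m \right)} = \frac{5 + m}{5 + m} = 1$)
$T = \sqrt{3}$ ($T = \sqrt{1 + 2} = \sqrt{3} \approx 1.732$)
$\left(k{\left(-1 + 5 \right)} + T\right)^{2} = \left(-7 + \sqrt{3}\right)^{2}$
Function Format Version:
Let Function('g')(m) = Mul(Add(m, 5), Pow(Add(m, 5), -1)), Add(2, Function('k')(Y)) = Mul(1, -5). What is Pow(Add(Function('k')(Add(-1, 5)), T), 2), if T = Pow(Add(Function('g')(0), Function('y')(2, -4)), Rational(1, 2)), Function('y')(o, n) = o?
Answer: Pow(Add(7, Mul(-1, Pow(3, Rational(1, 2)))), 2) ≈ 27.751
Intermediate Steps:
Function('k')(Y) = -7 (Function('k')(Y) = Add(-2, Mul(1, -5)) = Add(-2, -5) = -7)
Function('g')(m) = 1 (Function('g')(m) = Mul(Add(5, m), Pow(Add(5, m), -1)) = 1)
T = Pow(3, Rational(1, 2)) (T = Pow(Add(1, 2), Rational(1, 2)) = Pow(3, Rational(1, 2)) ≈ 1.7320)
Pow(Add(Function('k')(Add(-1, 5)), T), 2) = Pow(Add(-7, Pow(3, Rational(1, 2))), 2)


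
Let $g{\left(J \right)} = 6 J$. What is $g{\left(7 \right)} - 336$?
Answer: $-294$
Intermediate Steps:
$g{\left(7 \right)} - 336 = 6 \cdot 7 - 336 = 42 - 336 = -294$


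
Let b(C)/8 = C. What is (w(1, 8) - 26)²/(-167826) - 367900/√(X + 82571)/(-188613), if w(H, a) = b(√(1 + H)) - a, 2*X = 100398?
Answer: -214/27971 + 272*√2/83913 + 36790*√132770/2504214801 ≈ 0.0022865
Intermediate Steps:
X = 50199 (X = (½)*100398 = 50199)
b(C) = 8*C
w(H, a) = -a + 8*√(1 + H) (w(H, a) = 8*√(1 + H) - a = -a + 8*√(1 + H))
(w(1, 8) - 26)²/(-167826) - 367900/√(X + 82571)/(-188613) = ((-1*8 + 8*√(1 + 1)) - 26)²/(-167826) - 367900/√(50199 + 82571)/(-188613) = ((-8 + 8*√2) - 26)²*(-1/167826) - 367900*√132770/132770*(-1/188613) = (-34 + 8*√2)²*(-1/167826) - 36790*√132770/13277*(-1/188613) = -(-34 + 8*√2)²/167826 - 36790*√132770/13277*(-1/188613) = -(-34 + 8*√2)²/167826 + 36790*√132770/2504214801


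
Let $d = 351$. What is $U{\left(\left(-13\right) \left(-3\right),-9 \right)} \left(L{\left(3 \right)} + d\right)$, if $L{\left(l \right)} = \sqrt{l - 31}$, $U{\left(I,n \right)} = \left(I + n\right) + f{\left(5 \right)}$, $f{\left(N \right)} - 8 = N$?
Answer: $15093 + 86 i \sqrt{7} \approx 15093.0 + 227.53 i$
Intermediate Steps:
$f{\left(N \right)} = 8 + N$
$U{\left(I,n \right)} = 13 + I + n$ ($U{\left(I,n \right)} = \left(I + n\right) + \left(8 + 5\right) = \left(I + n\right) + 13 = 13 + I + n$)
$L{\left(l \right)} = \sqrt{-31 + l}$
$U{\left(\left(-13\right) \left(-3\right),-9 \right)} \left(L{\left(3 \right)} + d\right) = \left(13 - -39 - 9\right) \left(\sqrt{-31 + 3} + 351\right) = \left(13 + 39 - 9\right) \left(\sqrt{-28} + 351\right) = 43 \left(2 i \sqrt{7} + 351\right) = 43 \left(351 + 2 i \sqrt{7}\right) = 15093 + 86 i \sqrt{7}$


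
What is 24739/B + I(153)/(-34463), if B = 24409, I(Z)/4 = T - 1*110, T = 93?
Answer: 77658179/76473397 ≈ 1.0155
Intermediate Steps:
I(Z) = -68 (I(Z) = 4*(93 - 1*110) = 4*(93 - 110) = 4*(-17) = -68)
24739/B + I(153)/(-34463) = 24739/24409 - 68/(-34463) = 24739*(1/24409) - 68*(-1/34463) = 2249/2219 + 68/34463 = 77658179/76473397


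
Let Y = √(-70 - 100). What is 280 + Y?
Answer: 280 + I*√170 ≈ 280.0 + 13.038*I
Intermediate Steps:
Y = I*√170 (Y = √(-170) = I*√170 ≈ 13.038*I)
280 + Y = 280 + I*√170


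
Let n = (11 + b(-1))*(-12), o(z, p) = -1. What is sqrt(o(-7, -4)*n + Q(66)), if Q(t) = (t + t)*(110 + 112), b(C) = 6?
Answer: 2*sqrt(7377) ≈ 171.78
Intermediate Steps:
Q(t) = 444*t (Q(t) = (2*t)*222 = 444*t)
n = -204 (n = (11 + 6)*(-12) = 17*(-12) = -204)
sqrt(o(-7, -4)*n + Q(66)) = sqrt(-1*(-204) + 444*66) = sqrt(204 + 29304) = sqrt(29508) = 2*sqrt(7377)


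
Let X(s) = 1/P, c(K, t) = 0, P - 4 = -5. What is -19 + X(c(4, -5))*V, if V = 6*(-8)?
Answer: 29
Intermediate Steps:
P = -1 (P = 4 - 5 = -1)
V = -48
X(s) = -1 (X(s) = 1/(-1) = -1)
-19 + X(c(4, -5))*V = -19 - 1*(-48) = -19 + 48 = 29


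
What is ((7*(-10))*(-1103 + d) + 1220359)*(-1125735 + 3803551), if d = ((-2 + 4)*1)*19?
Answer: 3467528038744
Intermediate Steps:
d = 38 (d = (2*1)*19 = 2*19 = 38)
((7*(-10))*(-1103 + d) + 1220359)*(-1125735 + 3803551) = ((7*(-10))*(-1103 + 38) + 1220359)*(-1125735 + 3803551) = (-70*(-1065) + 1220359)*2677816 = (74550 + 1220359)*2677816 = 1294909*2677816 = 3467528038744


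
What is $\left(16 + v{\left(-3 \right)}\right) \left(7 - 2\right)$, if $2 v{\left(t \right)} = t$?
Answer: $\frac{145}{2} \approx 72.5$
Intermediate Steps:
$v{\left(t \right)} = \frac{t}{2}$
$\left(16 + v{\left(-3 \right)}\right) \left(7 - 2\right) = \left(16 + \frac{1}{2} \left(-3\right)\right) \left(7 - 2\right) = \left(16 - \frac{3}{2}\right) 5 = \frac{29}{2} \cdot 5 = \frac{145}{2}$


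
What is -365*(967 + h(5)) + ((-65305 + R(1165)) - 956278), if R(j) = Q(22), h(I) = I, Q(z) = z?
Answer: -1376341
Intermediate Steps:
R(j) = 22
-365*(967 + h(5)) + ((-65305 + R(1165)) - 956278) = -365*(967 + 5) + ((-65305 + 22) - 956278) = -365*972 + (-65283 - 956278) = -354780 - 1021561 = -1376341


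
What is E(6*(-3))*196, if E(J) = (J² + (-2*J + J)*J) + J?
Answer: -3528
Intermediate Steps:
E(J) = J (E(J) = (J² + (-J)*J) + J = (J² - J²) + J = 0 + J = J)
E(6*(-3))*196 = (6*(-3))*196 = -18*196 = -3528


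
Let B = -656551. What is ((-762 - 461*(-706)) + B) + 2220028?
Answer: 1888181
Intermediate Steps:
((-762 - 461*(-706)) + B) + 2220028 = ((-762 - 461*(-706)) - 656551) + 2220028 = ((-762 + 325466) - 656551) + 2220028 = (324704 - 656551) + 2220028 = -331847 + 2220028 = 1888181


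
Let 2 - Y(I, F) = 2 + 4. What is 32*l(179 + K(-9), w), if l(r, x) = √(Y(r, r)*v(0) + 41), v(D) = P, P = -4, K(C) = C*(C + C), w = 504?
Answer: 32*√57 ≈ 241.59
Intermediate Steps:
K(C) = 2*C² (K(C) = C*(2*C) = 2*C²)
Y(I, F) = -4 (Y(I, F) = 2 - (2 + 4) = 2 - 1*6 = 2 - 6 = -4)
v(D) = -4
l(r, x) = √57 (l(r, x) = √(-4*(-4) + 41) = √(16 + 41) = √57)
32*l(179 + K(-9), w) = 32*√57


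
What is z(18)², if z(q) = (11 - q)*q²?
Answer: 5143824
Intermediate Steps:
z(q) = q²*(11 - q)
z(18)² = (18²*(11 - 1*18))² = (324*(11 - 18))² = (324*(-7))² = (-2268)² = 5143824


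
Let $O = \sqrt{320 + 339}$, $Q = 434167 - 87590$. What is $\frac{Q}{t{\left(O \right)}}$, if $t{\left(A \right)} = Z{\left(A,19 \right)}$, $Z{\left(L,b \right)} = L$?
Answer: $\frac{346577 \sqrt{659}}{659} \approx 13501.0$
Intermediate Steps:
$Q = 346577$
$O = \sqrt{659} \approx 25.671$
$t{\left(A \right)} = A$
$\frac{Q}{t{\left(O \right)}} = \frac{346577}{\sqrt{659}} = 346577 \frac{\sqrt{659}}{659} = \frac{346577 \sqrt{659}}{659}$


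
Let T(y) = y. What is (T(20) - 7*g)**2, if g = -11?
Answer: 9409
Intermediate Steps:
(T(20) - 7*g)**2 = (20 - 7*(-11))**2 = (20 + 77)**2 = 97**2 = 9409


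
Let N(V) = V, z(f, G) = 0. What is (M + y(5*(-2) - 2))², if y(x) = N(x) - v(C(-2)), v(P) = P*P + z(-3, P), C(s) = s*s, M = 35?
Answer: 49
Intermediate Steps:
C(s) = s²
v(P) = P² (v(P) = P*P + 0 = P² + 0 = P²)
y(x) = -16 + x (y(x) = x - ((-2)²)² = x - 1*4² = x - 1*16 = x - 16 = -16 + x)
(M + y(5*(-2) - 2))² = (35 + (-16 + (5*(-2) - 2)))² = (35 + (-16 + (-10 - 2)))² = (35 + (-16 - 12))² = (35 - 28)² = 7² = 49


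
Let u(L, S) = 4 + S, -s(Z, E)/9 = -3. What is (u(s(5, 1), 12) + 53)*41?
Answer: 2829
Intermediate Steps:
s(Z, E) = 27 (s(Z, E) = -9*(-3) = 27)
(u(s(5, 1), 12) + 53)*41 = ((4 + 12) + 53)*41 = (16 + 53)*41 = 69*41 = 2829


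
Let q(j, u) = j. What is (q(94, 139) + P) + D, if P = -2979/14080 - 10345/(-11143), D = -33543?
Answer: -43370381917/1296640 ≈ -33448.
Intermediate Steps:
P = 929443/1296640 (P = -2979*1/14080 - 10345*(-1/11143) = -2979/14080 + 10345/11143 = 929443/1296640 ≈ 0.71681)
(q(94, 139) + P) + D = (94 + 929443/1296640) - 33543 = 122813603/1296640 - 33543 = -43370381917/1296640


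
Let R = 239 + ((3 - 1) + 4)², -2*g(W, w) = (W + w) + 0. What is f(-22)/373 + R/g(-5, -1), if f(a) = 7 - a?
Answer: 102662/1119 ≈ 91.744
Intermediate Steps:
g(W, w) = -W/2 - w/2 (g(W, w) = -((W + w) + 0)/2 = -(W + w)/2 = -W/2 - w/2)
R = 275 (R = 239 + (2 + 4)² = 239 + 6² = 239 + 36 = 275)
f(-22)/373 + R/g(-5, -1) = (7 - 1*(-22))/373 + 275/(-½*(-5) - ½*(-1)) = (7 + 22)*(1/373) + 275/(5/2 + ½) = 29*(1/373) + 275/3 = 29/373 + 275*(⅓) = 29/373 + 275/3 = 102662/1119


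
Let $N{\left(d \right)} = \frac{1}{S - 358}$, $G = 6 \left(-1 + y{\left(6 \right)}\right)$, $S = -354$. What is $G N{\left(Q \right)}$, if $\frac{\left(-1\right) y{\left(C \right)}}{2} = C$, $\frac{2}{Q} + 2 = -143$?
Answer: $\frac{39}{356} \approx 0.10955$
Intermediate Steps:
$Q = - \frac{2}{145}$ ($Q = \frac{2}{-2 - 143} = \frac{2}{-145} = 2 \left(- \frac{1}{145}\right) = - \frac{2}{145} \approx -0.013793$)
$y{\left(C \right)} = - 2 C$
$G = -78$ ($G = 6 \left(-1 - 12\right) = 6 \left(-13\right) = -78$)
$N{\left(d \right)} = - \frac{1}{712}$ ($N{\left(d \right)} = \frac{1}{-354 - 358} = \frac{1}{-712} = - \frac{1}{712}$)
$G N{\left(Q \right)} = \left(-78\right) \left(- \frac{1}{712}\right) = \frac{39}{356}$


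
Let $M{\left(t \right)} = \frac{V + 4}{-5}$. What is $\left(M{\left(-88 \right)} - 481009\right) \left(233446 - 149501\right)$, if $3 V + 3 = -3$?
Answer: $-40378334083$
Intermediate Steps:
$V = -2$ ($V = -1 + \frac{1}{3} \left(-3\right) = -1 - 1 = -2$)
$M{\left(t \right)} = - \frac{2}{5}$ ($M{\left(t \right)} = \frac{-2 + 4}{-5} = \left(- \frac{1}{5}\right) 2 = - \frac{2}{5}$)
$\left(M{\left(-88 \right)} - 481009\right) \left(233446 - 149501\right) = \left(- \frac{2}{5} - 481009\right) \left(233446 - 149501\right) = \left(- \frac{2405047}{5}\right) 83945 = -40378334083$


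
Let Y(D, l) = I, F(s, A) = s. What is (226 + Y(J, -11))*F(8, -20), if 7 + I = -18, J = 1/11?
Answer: 1608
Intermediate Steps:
J = 1/11 ≈ 0.090909
I = -25 (I = -7 - 18 = -25)
Y(D, l) = -25
(226 + Y(J, -11))*F(8, -20) = (226 - 25)*8 = 201*8 = 1608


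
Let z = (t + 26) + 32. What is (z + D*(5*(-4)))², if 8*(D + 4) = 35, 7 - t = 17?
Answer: 6561/4 ≈ 1640.3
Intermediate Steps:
t = -10 (t = 7 - 1*17 = 7 - 17 = -10)
D = 3/8 (D = -4 + (⅛)*35 = -4 + 35/8 = 3/8 ≈ 0.37500)
z = 48 (z = (-10 + 26) + 32 = 16 + 32 = 48)
(z + D*(5*(-4)))² = (48 + 3*(5*(-4))/8)² = (48 + (3/8)*(-20))² = (48 - 15/2)² = (81/2)² = 6561/4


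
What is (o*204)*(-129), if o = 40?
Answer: -1052640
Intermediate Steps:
(o*204)*(-129) = (40*204)*(-129) = 8160*(-129) = -1052640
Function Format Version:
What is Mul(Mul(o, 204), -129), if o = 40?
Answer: -1052640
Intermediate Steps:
Mul(Mul(o, 204), -129) = Mul(Mul(40, 204), -129) = Mul(8160, -129) = -1052640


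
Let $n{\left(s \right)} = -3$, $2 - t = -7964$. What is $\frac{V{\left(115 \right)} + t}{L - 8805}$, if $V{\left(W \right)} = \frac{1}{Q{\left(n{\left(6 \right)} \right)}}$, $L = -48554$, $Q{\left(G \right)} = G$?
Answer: $- \frac{23897}{172077} \approx -0.13887$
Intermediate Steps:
$t = 7966$ ($t = 2 - -7964 = 2 + 7964 = 7966$)
$V{\left(W \right)} = - \frac{1}{3}$ ($V{\left(W \right)} = \frac{1}{-3} = - \frac{1}{3}$)
$\frac{V{\left(115 \right)} + t}{L - 8805} = \frac{- \frac{1}{3} + 7966}{-48554 - 8805} = \frac{23897}{3 \left(-57359\right)} = \frac{23897}{3} \left(- \frac{1}{57359}\right) = - \frac{23897}{172077}$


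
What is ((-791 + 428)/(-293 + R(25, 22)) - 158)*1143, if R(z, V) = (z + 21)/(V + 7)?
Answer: -56080279/313 ≈ -1.7917e+5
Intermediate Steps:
R(z, V) = (21 + z)/(7 + V)
((-791 + 428)/(-293 + R(25, 22)) - 158)*1143 = ((-791 + 428)/(-293 + (21 + 25)/(7 + 22)) - 158)*1143 = (-363/(-293 + 46/29) - 158)*1143 = (-363/(-8451/29) - 158)*1143 = (-363*(-29/8451) - 158)*1143 = (3509/2817 - 158)*1143 = -441577/2817*1143 = -56080279/313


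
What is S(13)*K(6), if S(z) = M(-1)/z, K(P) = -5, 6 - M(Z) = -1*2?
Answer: -40/13 ≈ -3.0769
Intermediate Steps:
M(Z) = 8 (M(Z) = 6 - (-1)*2 = 6 - 1*(-2) = 6 + 2 = 8)
S(z) = 8/z
S(13)*K(6) = (8/13)*(-5) = -40/13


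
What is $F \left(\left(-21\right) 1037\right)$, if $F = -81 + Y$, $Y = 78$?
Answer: $65331$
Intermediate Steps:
$F = -3$ ($F = -81 + 78 = -3$)
$F \left(\left(-21\right) 1037\right) = - 3 \left(\left(-21\right) 1037\right) = \left(-3\right) \left(-21777\right) = 65331$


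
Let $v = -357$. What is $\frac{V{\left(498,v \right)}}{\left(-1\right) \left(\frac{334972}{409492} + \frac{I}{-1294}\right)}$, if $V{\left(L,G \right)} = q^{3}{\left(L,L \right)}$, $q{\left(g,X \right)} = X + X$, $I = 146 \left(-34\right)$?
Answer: $- \frac{948459160649664}{4467703} \approx -2.1229 \cdot 10^{8}$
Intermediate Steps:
$I = -4964$
$q{\left(g,X \right)} = 2 X$
$V{\left(L,G \right)} = 8 L^{3}$ ($V{\left(L,G \right)} = \left(2 L\right)^{3} = 8 L^{3}$)
$\frac{V{\left(498,v \right)}}{\left(-1\right) \left(\frac{334972}{409492} + \frac{I}{-1294}\right)} = \frac{8 \cdot 498^{3}}{\left(-1\right) \left(\frac{334972}{409492} - \frac{4964}{-1294}\right)} = \frac{8 \cdot 123505992}{\left(-1\right) \left(334972 \cdot \frac{1}{409492} - - \frac{2482}{647}\right)} = \frac{988047936}{\left(-1\right) \left(\frac{3641}{4451} + \frac{2482}{647}\right)} = \frac{988047936}{\left(-1\right) \frac{13403109}{2879797}} = \frac{988047936}{- \frac{13403109}{2879797}} = 988047936 \left(- \frac{2879797}{13403109}\right) = - \frac{948459160649664}{4467703}$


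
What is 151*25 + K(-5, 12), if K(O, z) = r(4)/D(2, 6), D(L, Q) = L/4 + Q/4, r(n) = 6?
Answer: 3778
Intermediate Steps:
D(L, Q) = L/4 + Q/4 (D(L, Q) = L*(1/4) + Q*(1/4) = L/4 + Q/4)
K(O, z) = 3 (K(O, z) = 6/((1/4)*2 + (1/4)*6) = 6/(1/2 + 3/2) = 6/2 = 6*(1/2) = 3)
151*25 + K(-5, 12) = 151*25 + 3 = 3775 + 3 = 3778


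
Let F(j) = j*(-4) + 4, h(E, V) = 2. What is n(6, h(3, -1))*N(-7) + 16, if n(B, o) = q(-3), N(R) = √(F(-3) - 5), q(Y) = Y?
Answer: 16 - 3*√11 ≈ 6.0501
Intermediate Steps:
F(j) = 4 - 4*j (F(j) = -4*j + 4 = 4 - 4*j)
N(R) = √11 (N(R) = √((4 - 4*(-3)) - 5) = √((4 + 12) - 5) = √(16 - 5) = √11)
n(B, o) = -3
n(6, h(3, -1))*N(-7) + 16 = -3*√11 + 16 = 16 - 3*√11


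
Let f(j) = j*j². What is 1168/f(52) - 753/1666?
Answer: -3247873/7320404 ≈ -0.44367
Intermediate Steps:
f(j) = j³
1168/f(52) - 753/1666 = 1168/(52³) - 753/1666 = 1168/140608 - 753*1/1666 = 1168*(1/140608) - 753/1666 = 73/8788 - 753/1666 = -3247873/7320404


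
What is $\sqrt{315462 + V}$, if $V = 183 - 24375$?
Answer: $\sqrt{291270} \approx 539.69$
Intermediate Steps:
$V = -24192$ ($V = 183 - 24375 = -24192$)
$\sqrt{315462 + V} = \sqrt{315462 - 24192} = \sqrt{291270}$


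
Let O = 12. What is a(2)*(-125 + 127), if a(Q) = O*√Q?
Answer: 24*√2 ≈ 33.941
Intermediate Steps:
a(Q) = 12*√Q
a(2)*(-125 + 127) = (12*√2)*(-125 + 127) = (12*√2)*2 = 24*√2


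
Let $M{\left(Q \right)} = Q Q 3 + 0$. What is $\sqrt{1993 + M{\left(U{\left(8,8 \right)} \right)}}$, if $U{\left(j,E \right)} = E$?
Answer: $\sqrt{2185} \approx 46.744$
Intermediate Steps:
$M{\left(Q \right)} = 3 Q^{2}$ ($M{\left(Q \right)} = Q^{2} \cdot 3 + 0 = 3 Q^{2} + 0 = 3 Q^{2}$)
$\sqrt{1993 + M{\left(U{\left(8,8 \right)} \right)}} = \sqrt{1993 + 3 \cdot 8^{2}} = \sqrt{1993 + 3 \cdot 64} = \sqrt{1993 + 192} = \sqrt{2185}$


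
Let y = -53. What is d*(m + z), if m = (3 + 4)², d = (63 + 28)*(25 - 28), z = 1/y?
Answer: -708708/53 ≈ -13372.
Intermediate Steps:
z = -1/53 (z = 1/(-53) = -1/53 ≈ -0.018868)
d = -273 (d = 91*(-3) = -273)
m = 49 (m = 7² = 49)
d*(m + z) = -273*(49 - 1/53) = -273*2596/53 = -708708/53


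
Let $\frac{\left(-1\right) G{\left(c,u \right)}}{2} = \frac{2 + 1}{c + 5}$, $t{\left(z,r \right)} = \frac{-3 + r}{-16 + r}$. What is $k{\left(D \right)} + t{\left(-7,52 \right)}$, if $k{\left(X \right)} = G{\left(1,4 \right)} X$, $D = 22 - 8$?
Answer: $- \frac{455}{36} \approx -12.639$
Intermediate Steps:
$D = 14$
$t{\left(z,r \right)} = \frac{-3 + r}{-16 + r}$
$G{\left(c,u \right)} = - \frac{6}{5 + c}$ ($G{\left(c,u \right)} = - 2 \frac{2 + 1}{c + 5} = - 2 \frac{3}{5 + c} = - \frac{6}{5 + c}$)
$k{\left(X \right)} = - X$ ($k{\left(X \right)} = - \frac{6}{5 + 1} X = - \frac{6}{6} X = \left(-6\right) \frac{1}{6} X = - X$)
$k{\left(D \right)} + t{\left(-7,52 \right)} = \left(-1\right) 14 + \frac{-3 + 52}{-16 + 52} = -14 + \frac{1}{36} \cdot 49 = -14 + \frac{49}{36} = - \frac{455}{36}$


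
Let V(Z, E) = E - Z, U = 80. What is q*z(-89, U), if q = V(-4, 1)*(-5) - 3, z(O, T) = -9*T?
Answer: 20160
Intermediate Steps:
q = -28 (q = (1 - 1*(-4))*(-5) - 3 = (1 + 4)*(-5) - 3 = 5*(-5) - 3 = -25 - 3 = -28)
q*z(-89, U) = -(-252)*80 = -28*(-720) = 20160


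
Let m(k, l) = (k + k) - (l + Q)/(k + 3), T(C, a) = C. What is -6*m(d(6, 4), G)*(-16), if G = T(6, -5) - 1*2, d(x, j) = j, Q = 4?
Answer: 4608/7 ≈ 658.29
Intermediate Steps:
G = 4 (G = 6 - 1*2 = 6 - 2 = 4)
m(k, l) = 2*k - (4 + l)/(3 + k) (m(k, l) = (k + k) - (l + 4)/(k + 3) = 2*k - (4 + l)/(3 + k))
-6*m(d(6, 4), G)*(-16) = -6*(-4 - 1*4 + 2*4² + 6*4)/(3 + 4)*(-16) = -6*(-4 - 4 + 2*16 + 24)/7*(-16) = -6*(-4 - 4 + 32 + 24)/7*(-16) = -6*48/7*(-16) = -288/7*(-16) = 4608/7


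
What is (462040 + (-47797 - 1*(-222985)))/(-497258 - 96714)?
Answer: -159307/148493 ≈ -1.0728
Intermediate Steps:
(462040 + (-47797 - 1*(-222985)))/(-497258 - 96714) = (462040 + (-47797 + 222985))/(-593972) = (462040 + 175188)*(-1/593972) = 637228*(-1/593972) = -159307/148493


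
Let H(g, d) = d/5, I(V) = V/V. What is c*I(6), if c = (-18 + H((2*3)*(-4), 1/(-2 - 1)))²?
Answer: 73441/225 ≈ 326.40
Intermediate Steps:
I(V) = 1
H(g, d) = d/5 (H(g, d) = d*(⅕) = d/5)
c = 73441/225 (c = (-18 + 1/(5*(-2 - 1)))² = (-18 + (⅕)/(-3))² = (-18 + (⅕)*(-⅓))² = (-18 - 1/15)² = (-271/15)² = 73441/225 ≈ 326.40)
c*I(6) = (73441/225)*1 = 73441/225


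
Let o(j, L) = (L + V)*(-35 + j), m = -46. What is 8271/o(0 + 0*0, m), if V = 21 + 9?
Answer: 8271/560 ≈ 14.770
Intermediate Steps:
V = 30
o(j, L) = (-35 + j)*(30 + L) (o(j, L) = (L + 30)*(-35 + j) = (30 + L)*(-35 + j) = (-35 + j)*(30 + L))
8271/o(0 + 0*0, m) = 8271/(-1050 - 35*(-46) + 30*(0 + 0*0) - 46*(0 + 0*0)) = 8271/(-1050 + 1610 + 30*(0 + 0) - 46*(0 + 0)) = 8271/(-1050 + 1610 + 30*0 - 46*0) = 8271/(-1050 + 1610 + 0 + 0) = 8271/560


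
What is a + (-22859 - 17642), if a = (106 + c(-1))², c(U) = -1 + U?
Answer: -29685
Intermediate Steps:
a = 10816 (a = (106 + (-1 - 1))² = (106 - 2)² = 104² = 10816)
a + (-22859 - 17642) = 10816 + (-22859 - 17642) = 10816 - 40501 = -29685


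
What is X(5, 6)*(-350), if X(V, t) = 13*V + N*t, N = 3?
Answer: -29050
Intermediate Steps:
X(V, t) = 3*t + 13*V (X(V, t) = 13*V + 3*t = 3*t + 13*V)
X(5, 6)*(-350) = (3*6 + 13*5)*(-350) = (18 + 65)*(-350) = 83*(-350) = -29050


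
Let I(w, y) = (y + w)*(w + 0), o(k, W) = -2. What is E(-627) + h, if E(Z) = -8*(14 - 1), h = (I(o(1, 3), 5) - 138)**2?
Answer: 20632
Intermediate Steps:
I(w, y) = w*(w + y) (I(w, y) = (w + y)*w = w*(w + y))
h = 20736 (h = (-2*(-2 + 5) - 138)**2 = (-2*3 - 138)**2 = (-6 - 138)**2 = (-144)**2 = 20736)
E(Z) = -104 (E(Z) = -8*13 = -104)
E(-627) + h = -104 + 20736 = 20632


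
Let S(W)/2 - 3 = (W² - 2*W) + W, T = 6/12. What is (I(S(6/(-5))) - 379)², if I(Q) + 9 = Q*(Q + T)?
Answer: 25424621401/390625 ≈ 65087.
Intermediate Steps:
T = ½ (T = 6*(1/12) = ½ ≈ 0.50000)
S(W) = 6 - 2*W + 2*W² (S(W) = 6 + 2*((W² - 2*W) + W) = 6 + 2*(W² - W) = 6 + (-2*W + 2*W²) = 6 - 2*W + 2*W²)
I(Q) = -9 + Q*(½ + Q) (I(Q) = -9 + Q*(Q + ½) = -9 + Q*(½ + Q))
(I(S(6/(-5))) - 379)² = ((-9 + (6 - 12/(-5) + 2*(6/(-5))²)² + (6 - 12/(-5) + 2*(6/(-5))²)/2) - 379)² = ((-9 + (6 - 12*(-1)/5 + 2*(6*(-⅕))²)² + (6 - 12*(-1)/5 + 2*(6*(-⅕))²)/2) - 379)² = ((-9 + (6 - 2*(-6/5) + 2*(-6/5)²)² + (6 - 2*(-6/5) + 2*(-6/5)²)/2) - 379)² = ((-9 + (6 + 12/5 + 2*(36/25))² + (6 + 12/5 + 2*(36/25))/2) - 379)² = ((-9 + (6 + 12/5 + 72/25)² + (6 + 12/5 + 72/25)/2) - 379)² = ((-9 + (282/25)² + (½)*(282/25)) - 379)² = ((-9 + 79524/625 + 141/25) - 379)² = (77424/625 - 379)² = (-159451/625)² = 25424621401/390625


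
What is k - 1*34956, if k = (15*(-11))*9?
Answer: -36441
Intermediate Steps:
k = -1485 (k = -165*9 = -1485)
k - 1*34956 = -1485 - 1*34956 = -1485 - 34956 = -36441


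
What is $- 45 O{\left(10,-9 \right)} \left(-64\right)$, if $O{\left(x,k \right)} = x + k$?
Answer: $2880$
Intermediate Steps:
$O{\left(x,k \right)} = k + x$
$- 45 O{\left(10,-9 \right)} \left(-64\right) = - 45 \left(-9 + 10\right) \left(-64\right) = \left(-45\right) 1 \left(-64\right) = \left(-45\right) \left(-64\right) = 2880$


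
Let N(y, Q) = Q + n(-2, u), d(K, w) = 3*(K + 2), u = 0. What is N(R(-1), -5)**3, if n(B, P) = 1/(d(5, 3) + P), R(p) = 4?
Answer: -1124864/9261 ≈ -121.46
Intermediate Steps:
d(K, w) = 6 + 3*K (d(K, w) = 3*(2 + K) = 6 + 3*K)
n(B, P) = 1/(21 + P) (n(B, P) = 1/((6 + 3*5) + P) = 1/((6 + 15) + P) = 1/(21 + P))
N(y, Q) = 1/21 + Q (N(y, Q) = Q + 1/(21 + 0) = Q + 1/21 = 1/21 + Q)
N(R(-1), -5)**3 = (1/21 - 5)**3 = (-104/21)**3 = -1124864/9261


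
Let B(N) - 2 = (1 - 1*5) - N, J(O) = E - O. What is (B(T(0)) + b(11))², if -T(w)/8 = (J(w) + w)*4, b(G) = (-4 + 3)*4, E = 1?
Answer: 676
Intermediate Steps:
b(G) = -4 (b(G) = -1*4 = -4)
J(O) = 1 - O
T(w) = -32 (T(w) = -8*((1 - w) + w)*4 = -8*4 = -32)
B(N) = -2 - N (B(N) = 2 + ((1 - 1*5) - N) = 2 + ((1 - 5) - N) = 2 + (-4 - N) = -2 - N)
(B(T(0)) + b(11))² = ((-2 - 1*(-32)) - 4)² = ((-2 + 32) - 4)² = (30 - 4)² = 26² = 676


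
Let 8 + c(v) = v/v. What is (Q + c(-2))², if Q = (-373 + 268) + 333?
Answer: 48841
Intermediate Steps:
Q = 228 (Q = -105 + 333 = 228)
c(v) = -7 (c(v) = -8 + v/v = -8 + 1 = -7)
(Q + c(-2))² = (228 - 7)² = 221² = 48841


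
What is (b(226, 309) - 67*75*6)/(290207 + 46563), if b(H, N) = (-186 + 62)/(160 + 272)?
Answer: -191543/2139480 ≈ -0.089528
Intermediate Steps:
b(H, N) = -31/108 (b(H, N) = -124/432 = -124*1/432 = -31/108)
(b(226, 309) - 67*75*6)/(290207 + 46563) = (-31/108 - 67*75*6)/(290207 + 46563) = (-31/108 - 5025*6)/336770 = (-31/108 - 30150)*(1/336770) = -3256231/108*1/336770 = -191543/2139480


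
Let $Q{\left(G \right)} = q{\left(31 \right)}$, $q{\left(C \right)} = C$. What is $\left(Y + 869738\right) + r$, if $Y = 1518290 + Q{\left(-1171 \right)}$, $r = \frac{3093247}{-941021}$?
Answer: $\frac{2247210574992}{941021} \approx 2.3881 \cdot 10^{6}$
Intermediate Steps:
$r = - \frac{3093247}{941021}$ ($r = 3093247 \left(- \frac{1}{941021}\right) = - \frac{3093247}{941021} \approx -3.2871$)
$Q{\left(G \right)} = 31$
$Y = 1518321$ ($Y = 1518290 + 31 = 1518321$)
$\left(Y + 869738\right) + r = \left(1518321 + 869738\right) - \frac{3093247}{941021} = 2388059 - \frac{3093247}{941021} = \frac{2247210574992}{941021}$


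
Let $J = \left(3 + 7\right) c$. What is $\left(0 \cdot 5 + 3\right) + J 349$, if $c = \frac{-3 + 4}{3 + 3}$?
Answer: $\frac{1754}{3} \approx 584.67$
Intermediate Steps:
$c = \frac{1}{6}$ ($c = 1 \cdot \frac{1}{6} = \frac{1}{6} \approx 0.16667$)
$J = \frac{5}{3}$ ($J = \left(3 + 7\right) \frac{1}{6} = 10 \cdot \frac{1}{6} = \frac{5}{3} \approx 1.6667$)
$\left(0 \cdot 5 + 3\right) + J 349 = \left(0 \cdot 5 + 3\right) + \frac{5}{3} \cdot 349 = \left(0 + 3\right) + \frac{1745}{3} = 3 + \frac{1745}{3} = \frac{1754}{3}$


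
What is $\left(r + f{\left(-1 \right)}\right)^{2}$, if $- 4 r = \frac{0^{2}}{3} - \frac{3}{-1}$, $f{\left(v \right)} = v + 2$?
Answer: $\frac{1}{16} \approx 0.0625$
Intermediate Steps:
$f{\left(v \right)} = 2 + v$
$r = - \frac{3}{4}$ ($r = - \frac{\frac{0^{2}}{3} - \frac{3}{-1}}{4} = - \frac{0 \cdot \frac{1}{3} - -3}{4} = - \frac{0 + 3}{4} = \left(- \frac{1}{4}\right) 3 = - \frac{3}{4} \approx -0.75$)
$\left(r + f{\left(-1 \right)}\right)^{2} = \left(- \frac{3}{4} + \left(2 - 1\right)\right)^{2} = \left(- \frac{3}{4} + 1\right)^{2} = \left(\frac{1}{4}\right)^{2} = \frac{1}{16}$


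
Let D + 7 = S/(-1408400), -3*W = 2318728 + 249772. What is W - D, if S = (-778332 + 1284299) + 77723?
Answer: -361744407253/422520 ≈ -8.5616e+5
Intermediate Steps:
S = 583690 (S = 505967 + 77723 = 583690)
W = -2568500/3 (W = -(2318728 + 249772)/3 = -⅓*2568500 = -2568500/3 ≈ -8.5617e+5)
D = -1044249/140840 (D = -7 + 583690/(-1408400) = -7 + 583690*(-1/1408400) = -7 - 58369/140840 = -1044249/140840 ≈ -7.4144)
W - D = -2568500/3 - 1*(-1044249/140840) = -2568500/3 + 1044249/140840 = -361744407253/422520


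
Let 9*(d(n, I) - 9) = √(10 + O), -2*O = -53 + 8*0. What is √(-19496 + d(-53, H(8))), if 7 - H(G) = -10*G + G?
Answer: √(-701532 + 2*√146)/6 ≈ 139.59*I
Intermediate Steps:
H(G) = 7 + 9*G (H(G) = 7 - (-10*G + G) = 7 - (-9)*G = 7 + 9*G)
O = 53/2 (O = -(-53 + 8*0)/2 = -(-53 + 0)/2 = -½*(-53) = 53/2 ≈ 26.500)
d(n, I) = 9 + √146/18 (d(n, I) = 9 + √(10 + 53/2)/9 = 9 + √(73/2)/9 = 9 + (√146/2)/9 = 9 + √146/18)
√(-19496 + d(-53, H(8))) = √(-19496 + (9 + √146/18)) = √(-19487 + √146/18)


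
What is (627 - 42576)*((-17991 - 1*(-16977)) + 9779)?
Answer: -367682985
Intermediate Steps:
(627 - 42576)*((-17991 - 1*(-16977)) + 9779) = -41949*((-17991 + 16977) + 9779) = -41949*(-1014 + 9779) = -41949*8765 = -367682985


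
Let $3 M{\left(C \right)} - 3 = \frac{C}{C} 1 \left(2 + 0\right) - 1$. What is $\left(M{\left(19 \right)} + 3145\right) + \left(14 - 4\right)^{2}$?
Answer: $\frac{9739}{3} \approx 3246.3$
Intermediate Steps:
$M{\left(C \right)} = \frac{4}{3}$ ($M{\left(C \right)} = 1 + \frac{\frac{C}{C} 1 \left(2 + 0\right) - 1}{3} = 1 + \frac{1 \cdot 1 \cdot 2 - 1}{3} = 1 + \frac{1 \cdot 2 - 1}{3} = 1 + \frac{2 - 1}{3} = 1 + \frac{1}{3} \cdot 1 = 1 + \frac{1}{3} = \frac{4}{3}$)
$\left(M{\left(19 \right)} + 3145\right) + \left(14 - 4\right)^{2} = \left(\frac{4}{3} + 3145\right) + \left(14 - 4\right)^{2} = \frac{9439}{3} + 10^{2} = \frac{9439}{3} + 100 = \frac{9739}{3}$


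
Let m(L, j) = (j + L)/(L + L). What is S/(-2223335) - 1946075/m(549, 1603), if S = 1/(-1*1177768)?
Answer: -699417640574928361981/704396087579320 ≈ -9.9293e+5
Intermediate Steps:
m(L, j) = (L + j)/(2*L) (m(L, j) = (L + j)/((2*L)) = (L + j)*(1/(2*L)) = (L + j)/(2*L))
S = -1/1177768 (S = 1/(-1177768) = -1/1177768 ≈ -8.4906e-7)
S/(-2223335) - 1946075/m(549, 1603) = -1/1177768/(-2223335) - 1946075*1098/(549 + 1603) = -1/1177768*(-1/2223335) - 1946075/((1/2)*(1/549)*2152) = 1/2618572816280 - 1946075/1076/549 = 1/2618572816280 - 1946075*549/1076 = 1/2618572816280 - 1068395175/1076 = -699417640574928361981/704396087579320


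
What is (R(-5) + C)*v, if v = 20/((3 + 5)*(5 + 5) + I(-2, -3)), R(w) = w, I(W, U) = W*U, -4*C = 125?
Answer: -725/86 ≈ -8.4302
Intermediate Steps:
C = -125/4 (C = -¼*125 = -125/4 ≈ -31.250)
I(W, U) = U*W
v = 10/43 (v = 20/((3 + 5)*(5 + 5) - 3*(-2)) = 20/(8*10 + 6) = 20/(80 + 6) = 20/86 = (1/86)*20 = 10/43 ≈ 0.23256)
(R(-5) + C)*v = (-5 - 125/4)*(10/43) = -145/4*10/43 = -725/86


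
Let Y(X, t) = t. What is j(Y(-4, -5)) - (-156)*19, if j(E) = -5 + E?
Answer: 2954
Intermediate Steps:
j(Y(-4, -5)) - (-156)*19 = (-5 - 5) - (-156)*19 = -10 - 52*(-57) = -10 + 2964 = 2954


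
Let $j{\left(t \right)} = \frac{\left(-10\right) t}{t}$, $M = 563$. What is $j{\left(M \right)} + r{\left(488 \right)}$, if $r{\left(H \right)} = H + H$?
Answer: $966$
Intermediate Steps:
$r{\left(H \right)} = 2 H$
$j{\left(t \right)} = -10$
$j{\left(M \right)} + r{\left(488 \right)} = -10 + 2 \cdot 488 = -10 + 976 = 966$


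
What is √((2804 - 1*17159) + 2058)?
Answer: I*√12297 ≈ 110.89*I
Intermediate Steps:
√((2804 - 1*17159) + 2058) = √((2804 - 17159) + 2058) = √(-14355 + 2058) = √(-12297) = I*√12297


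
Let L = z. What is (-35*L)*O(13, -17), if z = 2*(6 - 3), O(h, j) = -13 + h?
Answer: 0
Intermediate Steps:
z = 6 (z = 2*3 = 6)
L = 6
(-35*L)*O(13, -17) = (-35*6)*(-13 + 13) = -210*0 = 0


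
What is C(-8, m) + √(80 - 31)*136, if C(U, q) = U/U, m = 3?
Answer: 953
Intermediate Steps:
C(U, q) = 1
C(-8, m) + √(80 - 31)*136 = 1 + √(80 - 31)*136 = 1 + √49*136 = 1 + 7*136 = 1 + 952 = 953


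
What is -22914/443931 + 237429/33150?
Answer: 11626943811/1635145850 ≈ 7.1106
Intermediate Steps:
-22914/443931 + 237429/33150 = -22914*1/443931 + 237429*(1/33150) = -7638/147977 + 79143/11050 = 11626943811/1635145850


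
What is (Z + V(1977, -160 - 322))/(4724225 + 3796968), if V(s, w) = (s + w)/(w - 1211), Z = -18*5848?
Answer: -178213447/14426379749 ≈ -0.012353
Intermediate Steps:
Z = -105264
V(s, w) = (s + w)/(-1211 + w)
(Z + V(1977, -160 - 322))/(4724225 + 3796968) = (-105264 + (1977 + (-160 - 322))/(-1211 + (-160 - 322)))/(4724225 + 3796968) = (-105264 + (1977 - 482)/(-1211 - 482))/8521193 = (-105264 + 1495/(-1693))*(1/8521193) = (-105264 - 1/1693*1495)*(1/8521193) = (-105264 - 1495/1693)*(1/8521193) = -178213447/1693*1/8521193 = -178213447/14426379749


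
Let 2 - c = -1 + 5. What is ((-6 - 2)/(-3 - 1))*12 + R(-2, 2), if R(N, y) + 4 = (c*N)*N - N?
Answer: 14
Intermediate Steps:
c = -2 (c = 2 - (-1 + 5) = 2 - 1*4 = 2 - 4 = -2)
R(N, y) = -4 - N - 2*N² (R(N, y) = -4 + ((-2*N)*N - N) = -4 + (-2*N² - N) = -4 + (-N - 2*N²) = -4 - N - 2*N²)
((-6 - 2)/(-3 - 1))*12 + R(-2, 2) = ((-6 - 2)/(-3 - 1))*12 + (-4 - 1*(-2) - 2*(-2)²) = -8/(-4)*12 + (-4 + 2 - 2*4) = -8*(-¼)*12 + (-4 + 2 - 8) = 2*12 - 10 = 24 - 10 = 14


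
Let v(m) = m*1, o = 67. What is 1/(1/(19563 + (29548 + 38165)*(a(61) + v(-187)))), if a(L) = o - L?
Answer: -12236490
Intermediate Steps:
v(m) = m
a(L) = 67 - L
1/(1/(19563 + (29548 + 38165)*(a(61) + v(-187)))) = 1/(1/(19563 + (29548 + 38165)*((67 - 1*61) - 187))) = 1/(1/(19563 + 67713*((67 - 61) - 187))) = 1/(1/(19563 + 67713*(6 - 187))) = 1/(1/(19563 + 67713*(-181))) = 1/(1/(19563 - 12256053)) = 1/(1/(-12236490)) = 1/(-1/12236490) = -12236490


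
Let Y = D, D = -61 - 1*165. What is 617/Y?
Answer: -617/226 ≈ -2.7301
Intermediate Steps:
D = -226 (D = -61 - 165 = -226)
Y = -226
617/Y = 617/(-226) = 617*(-1/226) = -617/226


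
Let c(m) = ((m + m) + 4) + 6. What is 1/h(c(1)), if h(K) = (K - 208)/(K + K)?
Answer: -6/49 ≈ -0.12245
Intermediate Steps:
c(m) = 10 + 2*m (c(m) = (2*m + 4) + 6 = (4 + 2*m) + 6 = 10 + 2*m)
h(K) = (-208 + K)/(2*K) (h(K) = (-208 + K)/((2*K)) = (-208 + K)*(1/(2*K)) = (-208 + K)/(2*K))
1/h(c(1)) = 1/((-208 + (10 + 2*1))/(2*(10 + 2*1))) = 1/((-208 + (10 + 2))/(2*(10 + 2))) = 1/((½)*(-208 + 12)/12) = 1/((½)*(1/12)*(-196)) = 1/(-49/6) = -6/49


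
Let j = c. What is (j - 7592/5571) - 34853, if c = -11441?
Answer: -257911466/5571 ≈ -46295.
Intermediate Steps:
j = -11441
(j - 7592/5571) - 34853 = (-11441 - 7592/5571) - 34853 = -63745403/5571 - 34853 = -257911466/5571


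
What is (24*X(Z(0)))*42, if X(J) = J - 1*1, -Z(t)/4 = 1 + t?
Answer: -5040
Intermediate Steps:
Z(t) = -4 - 4*t (Z(t) = -4*(1 + t) = -4 - 4*t)
X(J) = -1 + J (X(J) = J - 1 = -1 + J)
(24*X(Z(0)))*42 = (24*(-1 + (-4 - 4*0)))*42 = (24*(-1 + (-4 + 0)))*42 = (24*(-1 - 4))*42 = (24*(-5))*42 = -120*42 = -5040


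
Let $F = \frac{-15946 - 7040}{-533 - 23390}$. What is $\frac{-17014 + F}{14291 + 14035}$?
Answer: $- \frac{203501468}{338821449} \approx -0.60062$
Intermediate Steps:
$F = \frac{22986}{23923}$ ($F = - \frac{22986}{-23923} = \left(-22986\right) \left(- \frac{1}{23923}\right) = \frac{22986}{23923} \approx 0.96083$)
$\frac{-17014 + F}{14291 + 14035} = \frac{-17014 + \frac{22986}{23923}}{14291 + 14035} = - \frac{407002936}{23923 \cdot 28326} = \left(- \frac{407002936}{23923}\right) \frac{1}{28326} = - \frac{203501468}{338821449}$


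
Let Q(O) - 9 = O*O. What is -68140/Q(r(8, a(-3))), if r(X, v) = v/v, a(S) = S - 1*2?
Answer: -6814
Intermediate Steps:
a(S) = -2 + S (a(S) = S - 2 = -2 + S)
r(X, v) = 1
Q(O) = 9 + O² (Q(O) = 9 + O*O = 9 + O²)
-68140/Q(r(8, a(-3))) = -68140/(9 + 1²) = -68140/(9 + 1) = -68140/10 = -68140*⅒ = -6814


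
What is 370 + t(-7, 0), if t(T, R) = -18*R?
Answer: 370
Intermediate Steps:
370 + t(-7, 0) = 370 - 18*0 = 370 + 0 = 370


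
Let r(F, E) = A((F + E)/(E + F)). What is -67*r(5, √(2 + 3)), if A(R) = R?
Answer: -67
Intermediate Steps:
r(F, E) = 1 (r(F, E) = (F + E)/(E + F) = (E + F)/(E + F) = 1)
-67*r(5, √(2 + 3)) = -67*1 = -67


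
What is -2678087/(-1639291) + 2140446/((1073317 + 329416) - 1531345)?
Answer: -143835442661/9583295186 ≈ -15.009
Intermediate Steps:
-2678087/(-1639291) + 2140446/((1073317 + 329416) - 1531345) = -2678087*(-1/1639291) + 2140446/(1402733 - 1531345) = 2678087/1639291 + 2140446/(-128612) = 2678087/1639291 + 2140446*(-1/128612) = 2678087/1639291 - 97293/5846 = -143835442661/9583295186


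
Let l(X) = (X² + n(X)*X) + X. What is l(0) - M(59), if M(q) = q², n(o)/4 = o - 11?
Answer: -3481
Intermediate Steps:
n(o) = -44 + 4*o (n(o) = 4*(o - 11) = 4*(-11 + o) = -44 + 4*o)
l(X) = X + X² + X*(-44 + 4*X) (l(X) = (X² + (-44 + 4*X)*X) + X = (X² + X*(-44 + 4*X)) + X = X + X² + X*(-44 + 4*X))
l(0) - M(59) = 0*(-43 + 5*0) - 1*59² = 0*(-43 + 0) - 1*3481 = 0*(-43) - 3481 = 0 - 3481 = -3481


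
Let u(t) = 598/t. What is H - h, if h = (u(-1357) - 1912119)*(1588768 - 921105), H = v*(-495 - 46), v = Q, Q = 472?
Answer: 75322417659393/59 ≈ 1.2767e+12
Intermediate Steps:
v = 472
H = -255352 (H = 472*(-495 - 46) = 472*(-541) = -255352)
h = -75322432725161/59 (h = (598/(-1357) - 1912119)*(1588768 - 921105) = (598*(-1/1357) - 1912119)*667663 = (-26/59 - 1912119)*667663 = -112815047/59*667663 = -75322432725161/59 ≈ -1.2767e+12)
H - h = -255352 - 1*(-75322432725161/59) = -255352 + 75322432725161/59 = 75322417659393/59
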